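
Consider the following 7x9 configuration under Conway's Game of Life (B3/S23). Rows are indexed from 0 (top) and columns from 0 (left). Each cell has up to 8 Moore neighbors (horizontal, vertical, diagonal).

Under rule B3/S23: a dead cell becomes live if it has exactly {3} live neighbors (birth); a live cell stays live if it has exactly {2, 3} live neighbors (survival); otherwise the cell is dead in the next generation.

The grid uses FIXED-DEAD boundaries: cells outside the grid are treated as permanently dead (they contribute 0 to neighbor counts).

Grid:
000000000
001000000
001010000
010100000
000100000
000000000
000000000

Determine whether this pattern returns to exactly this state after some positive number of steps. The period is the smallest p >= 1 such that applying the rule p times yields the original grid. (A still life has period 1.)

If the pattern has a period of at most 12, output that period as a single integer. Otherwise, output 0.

Answer: 2

Derivation:
Simulating and comparing each generation to the original:
Gen 0 (original, given above): 6 live cells
Gen 1: 6 live cells, differs from original
Gen 2: 6 live cells, MATCHES original -> period = 2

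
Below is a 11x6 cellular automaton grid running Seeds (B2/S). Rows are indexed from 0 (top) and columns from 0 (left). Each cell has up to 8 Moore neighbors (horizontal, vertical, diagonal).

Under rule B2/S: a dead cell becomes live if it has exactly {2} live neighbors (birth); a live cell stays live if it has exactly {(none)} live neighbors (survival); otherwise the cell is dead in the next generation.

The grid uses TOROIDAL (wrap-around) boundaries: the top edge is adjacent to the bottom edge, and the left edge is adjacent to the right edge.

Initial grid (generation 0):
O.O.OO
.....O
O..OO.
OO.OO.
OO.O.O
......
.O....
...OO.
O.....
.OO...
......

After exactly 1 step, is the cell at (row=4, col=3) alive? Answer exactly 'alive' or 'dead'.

Answer: dead

Derivation:
Simulating step by step:
Generation 0 (given above): 22 live cells
Generation 1: 16 live cells
.O.O..
..O...
......
......
......
....OO
..OOO.
OOO..O
....OO
O.....
....O.

Cell (4,3) at generation 1: 0 -> dead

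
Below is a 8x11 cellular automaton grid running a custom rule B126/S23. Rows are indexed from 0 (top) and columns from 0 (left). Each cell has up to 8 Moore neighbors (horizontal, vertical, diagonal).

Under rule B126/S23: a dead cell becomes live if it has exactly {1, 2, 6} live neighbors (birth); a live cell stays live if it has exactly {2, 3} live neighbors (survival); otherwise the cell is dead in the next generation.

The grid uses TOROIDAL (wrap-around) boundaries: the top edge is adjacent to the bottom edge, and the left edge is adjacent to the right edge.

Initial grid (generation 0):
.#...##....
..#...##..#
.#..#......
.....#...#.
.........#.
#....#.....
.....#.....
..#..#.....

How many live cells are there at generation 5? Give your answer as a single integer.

Simulating step by step:
Generation 0 (given above): 17 live cells
Generation 1: 53 live cells
##.###..###
..###.####.
#.##...####
#####.#.#.#
##..###.#..
.#..#.#.###
####.#....#
##.#.#.#...
Generation 2: 17 live cells
..#........
......#....
.#.........
......##.#.
......####.
.....##.#..
...#.#.....
.....#....#
Generation 3: 49 live cells
##.#####.##
####.#.#...
#.#..#..###
###..##..##
....#....##
..##.#..#.#
#.#..#.####
####..#..#.
Generation 4: 20 live cells
.......#.#.
....#.##...
.....#..#..
..#..###...
....#..#...
..##.#.....
.#...#.#...
........#..
Generation 5: 44 live cells
...###.#..#
...#..##.##
.###..#.##.
.#.#.#.#.#.
.#..#..##..
####.#.##..
#..#....##.
###.##..###
Population at generation 5: 44

Answer: 44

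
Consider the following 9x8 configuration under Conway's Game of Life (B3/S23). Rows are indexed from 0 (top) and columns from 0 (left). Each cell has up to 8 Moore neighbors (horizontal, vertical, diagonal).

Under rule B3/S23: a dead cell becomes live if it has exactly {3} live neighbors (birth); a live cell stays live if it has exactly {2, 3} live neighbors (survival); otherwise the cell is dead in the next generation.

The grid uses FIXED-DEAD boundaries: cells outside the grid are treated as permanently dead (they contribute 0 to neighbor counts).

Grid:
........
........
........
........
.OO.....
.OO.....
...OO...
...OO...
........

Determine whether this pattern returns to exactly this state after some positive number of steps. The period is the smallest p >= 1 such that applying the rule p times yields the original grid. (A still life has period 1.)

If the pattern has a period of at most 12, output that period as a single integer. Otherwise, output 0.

Answer: 2

Derivation:
Simulating and comparing each generation to the original:
Gen 0 (original, given above): 8 live cells
Gen 1: 6 live cells, differs from original
Gen 2: 8 live cells, MATCHES original -> period = 2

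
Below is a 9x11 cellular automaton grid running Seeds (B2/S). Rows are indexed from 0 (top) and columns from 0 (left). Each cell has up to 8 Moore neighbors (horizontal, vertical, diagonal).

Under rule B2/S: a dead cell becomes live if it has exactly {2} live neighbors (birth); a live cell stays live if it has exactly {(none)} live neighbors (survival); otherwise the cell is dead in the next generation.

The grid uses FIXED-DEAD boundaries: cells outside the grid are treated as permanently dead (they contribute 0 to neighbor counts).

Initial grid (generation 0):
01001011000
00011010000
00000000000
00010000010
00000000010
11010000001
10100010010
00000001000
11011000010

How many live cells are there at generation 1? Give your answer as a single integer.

Simulating step by step:
Generation 0 (given above): 24 live cells
Generation 1: 23 live cells
00100000000
00100000000
00100100000
00000000101
11011000100
00000000100
00010001101
00001110011
00100000100
Population at generation 1: 23

Answer: 23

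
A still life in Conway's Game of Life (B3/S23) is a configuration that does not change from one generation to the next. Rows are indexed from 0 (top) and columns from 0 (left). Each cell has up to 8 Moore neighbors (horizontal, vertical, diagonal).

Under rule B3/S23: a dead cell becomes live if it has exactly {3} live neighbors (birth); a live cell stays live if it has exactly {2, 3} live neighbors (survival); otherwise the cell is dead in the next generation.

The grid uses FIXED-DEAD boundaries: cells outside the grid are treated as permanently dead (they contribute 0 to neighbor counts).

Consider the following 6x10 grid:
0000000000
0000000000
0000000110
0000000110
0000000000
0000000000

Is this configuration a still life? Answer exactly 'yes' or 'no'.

Answer: yes

Derivation:
Compute generation 1 and compare to generation 0 (given above):
Generation 1:
0000000000
0000000000
0000000110
0000000110
0000000000
0000000000
The grids are IDENTICAL -> still life.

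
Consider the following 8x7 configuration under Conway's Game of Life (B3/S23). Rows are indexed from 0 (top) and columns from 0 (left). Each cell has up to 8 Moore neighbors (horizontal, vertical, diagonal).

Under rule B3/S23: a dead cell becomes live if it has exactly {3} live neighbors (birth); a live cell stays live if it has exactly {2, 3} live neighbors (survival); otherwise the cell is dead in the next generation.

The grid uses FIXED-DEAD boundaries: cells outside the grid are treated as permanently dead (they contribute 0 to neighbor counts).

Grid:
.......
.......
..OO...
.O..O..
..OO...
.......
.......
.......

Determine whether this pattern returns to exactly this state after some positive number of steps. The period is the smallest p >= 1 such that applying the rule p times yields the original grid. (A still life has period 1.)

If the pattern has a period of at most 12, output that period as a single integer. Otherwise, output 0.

Answer: 1

Derivation:
Simulating and comparing each generation to the original:
Gen 0 (original, given above): 6 live cells
Gen 1: 6 live cells, MATCHES original -> period = 1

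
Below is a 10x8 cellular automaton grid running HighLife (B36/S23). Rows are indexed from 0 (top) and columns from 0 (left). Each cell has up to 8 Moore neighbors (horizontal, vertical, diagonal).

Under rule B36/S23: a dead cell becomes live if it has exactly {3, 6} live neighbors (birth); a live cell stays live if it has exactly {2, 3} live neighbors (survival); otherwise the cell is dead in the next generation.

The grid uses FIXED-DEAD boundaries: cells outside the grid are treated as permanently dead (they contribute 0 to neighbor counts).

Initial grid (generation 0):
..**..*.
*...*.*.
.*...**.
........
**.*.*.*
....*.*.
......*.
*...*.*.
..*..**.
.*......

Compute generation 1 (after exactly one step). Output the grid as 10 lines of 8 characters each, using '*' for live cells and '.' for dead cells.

Answer: ...*.*..
.****.**
.....**.
***.**..
....***.
....*.**
......**
......**
.*...**.
........

Derivation:
Simulating step by step:
Generation 0 (given above): 24 live cells
Generation 1: 28 live cells
(generation 1 grid is the final answer)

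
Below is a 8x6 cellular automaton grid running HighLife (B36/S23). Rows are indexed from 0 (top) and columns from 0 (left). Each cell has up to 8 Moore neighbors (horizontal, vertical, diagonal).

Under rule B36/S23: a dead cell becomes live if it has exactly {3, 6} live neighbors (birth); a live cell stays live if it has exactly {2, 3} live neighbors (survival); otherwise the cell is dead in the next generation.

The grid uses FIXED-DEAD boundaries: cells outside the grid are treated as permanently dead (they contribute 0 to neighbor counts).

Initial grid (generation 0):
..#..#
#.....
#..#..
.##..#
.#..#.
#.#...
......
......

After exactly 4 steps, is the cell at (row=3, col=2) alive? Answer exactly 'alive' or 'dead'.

Simulating step by step:
Generation 0 (given above): 12 live cells
Generation 1: 11 live cells
......
.#....
#.#...
#####.
#..#..
.#....
......
......
Generation 2: 8 live cells
......
.#....
##....
#...#.
#..##.
......
......
......
Generation 3: 9 live cells
......
##....
##....
#..##.
...##.
......
......
......
Generation 4: 10 live cells
......
##....
..#...
#####.
...##.
......
......
......

Cell (3,2) at generation 4: 1 -> alive

Answer: alive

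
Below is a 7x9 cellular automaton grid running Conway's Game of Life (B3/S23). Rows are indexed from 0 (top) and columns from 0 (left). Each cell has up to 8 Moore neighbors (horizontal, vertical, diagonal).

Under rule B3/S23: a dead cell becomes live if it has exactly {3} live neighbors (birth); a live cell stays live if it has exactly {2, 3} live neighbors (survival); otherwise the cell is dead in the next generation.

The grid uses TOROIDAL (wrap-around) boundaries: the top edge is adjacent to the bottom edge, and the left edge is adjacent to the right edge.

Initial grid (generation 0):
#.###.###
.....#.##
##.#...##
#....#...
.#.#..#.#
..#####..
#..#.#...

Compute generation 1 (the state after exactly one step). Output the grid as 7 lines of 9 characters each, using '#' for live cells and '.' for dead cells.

Simulating step by step:
Generation 0 (given above): 29 live cells
Generation 1: 20 live cells
(generation 1 grid is the final answer)

Answer: ####.....
.....#...
.#..#..#.
....#.#..
##.#..##.
##....##.
#........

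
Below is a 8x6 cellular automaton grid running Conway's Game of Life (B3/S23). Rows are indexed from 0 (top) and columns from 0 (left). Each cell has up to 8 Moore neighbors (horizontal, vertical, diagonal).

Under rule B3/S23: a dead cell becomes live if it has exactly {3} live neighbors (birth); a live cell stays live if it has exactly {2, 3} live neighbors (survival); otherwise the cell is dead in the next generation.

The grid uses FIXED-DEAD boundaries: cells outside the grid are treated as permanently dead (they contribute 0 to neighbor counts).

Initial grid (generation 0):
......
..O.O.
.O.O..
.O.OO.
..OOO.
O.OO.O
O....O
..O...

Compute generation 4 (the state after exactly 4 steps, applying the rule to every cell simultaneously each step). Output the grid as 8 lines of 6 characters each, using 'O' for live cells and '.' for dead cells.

Simulating step by step:
Generation 0 (given above): 17 live cells
Generation 1: 10 live cells
......
..OO..
.O....
.O....
.....O
..O..O
..OOO.
......
Generation 2: 8 live cells
......
..O...
.O....
......
......
..O..O
..OOO.
...O..
Generation 3: 7 live cells
......
......
......
......
......
..O.O.
..O.O.
..OOO.
Generation 4: 6 live cells
(generation 4 grid is the final answer)

Answer: ......
......
......
......
......
......
.OO.OO
..O.O.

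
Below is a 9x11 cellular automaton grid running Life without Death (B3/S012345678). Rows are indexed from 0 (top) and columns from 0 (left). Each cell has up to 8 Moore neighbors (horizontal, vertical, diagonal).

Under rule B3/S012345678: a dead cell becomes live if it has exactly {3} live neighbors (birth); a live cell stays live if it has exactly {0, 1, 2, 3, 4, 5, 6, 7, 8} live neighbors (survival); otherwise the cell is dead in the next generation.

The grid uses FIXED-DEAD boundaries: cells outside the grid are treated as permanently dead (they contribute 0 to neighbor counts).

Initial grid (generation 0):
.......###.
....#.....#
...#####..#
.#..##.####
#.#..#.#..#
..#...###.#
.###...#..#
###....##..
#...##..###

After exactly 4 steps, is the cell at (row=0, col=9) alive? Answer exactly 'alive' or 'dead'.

Answer: alive

Derivation:
Simulating step by step:
Generation 0 (given above): 44 live cells
Generation 1: 53 live cells
.......###.
...##.....#
...#####..#
.##.##.####
#.####.#..#
..#...###.#
####...#..#
###.#.###.#
#...##.####
Generation 2: 57 live cells
.......###.
...##.....#
...#####..#
.##.##.####
#.####.#..#
#.#..####.#
####.#.#..#
###.#.###.#
#..###.####
Generation 3: 58 live cells
.......###.
...##.....#
...#####..#
.##.##.####
#.####.#..#
#.#..####.#
####.#.#..#
###.#.###.#
#.####.####
Generation 4: 58 live cells
.......###.
...##.....#
...#####..#
.##.##.####
#.####.#..#
#.#..####.#
####.#.#..#
###.#.###.#
#.####.####

Cell (0,9) at generation 4: 1 -> alive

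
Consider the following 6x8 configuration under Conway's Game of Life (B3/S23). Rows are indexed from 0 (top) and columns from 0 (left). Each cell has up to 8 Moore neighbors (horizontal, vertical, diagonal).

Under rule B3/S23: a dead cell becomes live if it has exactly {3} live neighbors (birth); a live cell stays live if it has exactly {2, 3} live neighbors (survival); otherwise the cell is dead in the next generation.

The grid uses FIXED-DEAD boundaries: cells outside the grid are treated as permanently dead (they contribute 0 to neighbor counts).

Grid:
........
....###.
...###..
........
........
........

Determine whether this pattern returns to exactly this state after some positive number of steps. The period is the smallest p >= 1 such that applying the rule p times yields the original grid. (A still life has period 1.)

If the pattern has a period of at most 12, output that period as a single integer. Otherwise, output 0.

Simulating and comparing each generation to the original:
Gen 0 (original, given above): 6 live cells
Gen 1: 6 live cells, differs from original
Gen 2: 6 live cells, MATCHES original -> period = 2

Answer: 2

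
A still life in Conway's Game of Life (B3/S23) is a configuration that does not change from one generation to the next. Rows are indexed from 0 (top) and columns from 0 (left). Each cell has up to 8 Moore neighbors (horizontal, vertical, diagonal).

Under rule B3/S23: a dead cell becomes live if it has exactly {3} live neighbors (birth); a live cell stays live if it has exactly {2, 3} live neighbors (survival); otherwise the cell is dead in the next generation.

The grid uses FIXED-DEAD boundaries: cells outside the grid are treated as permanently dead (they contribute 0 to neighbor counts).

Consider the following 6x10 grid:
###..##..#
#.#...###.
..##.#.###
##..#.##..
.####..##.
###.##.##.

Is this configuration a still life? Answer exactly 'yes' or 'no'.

Compute generation 1 and compare to generation 0 (given above):
Generation 1:
#.#..##.#.
#...#.....
#.####...#
#........#
..........
#...#####.
Cell (0,1) differs: gen0=1 vs gen1=0 -> NOT a still life.

Answer: no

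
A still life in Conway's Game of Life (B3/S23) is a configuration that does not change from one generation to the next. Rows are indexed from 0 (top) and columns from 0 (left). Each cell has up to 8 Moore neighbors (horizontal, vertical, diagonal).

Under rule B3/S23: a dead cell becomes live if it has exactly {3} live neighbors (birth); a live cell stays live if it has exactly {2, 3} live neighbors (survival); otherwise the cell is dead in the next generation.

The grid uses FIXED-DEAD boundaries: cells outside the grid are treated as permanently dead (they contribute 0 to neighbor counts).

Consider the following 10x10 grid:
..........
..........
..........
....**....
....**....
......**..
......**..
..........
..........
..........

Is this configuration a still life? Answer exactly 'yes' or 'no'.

Answer: no

Derivation:
Compute generation 1 and compare to generation 0 (given above):
Generation 1:
..........
..........
..........
....**....
....*.....
.......*..
......**..
..........
..........
..........
Cell (4,5) differs: gen0=1 vs gen1=0 -> NOT a still life.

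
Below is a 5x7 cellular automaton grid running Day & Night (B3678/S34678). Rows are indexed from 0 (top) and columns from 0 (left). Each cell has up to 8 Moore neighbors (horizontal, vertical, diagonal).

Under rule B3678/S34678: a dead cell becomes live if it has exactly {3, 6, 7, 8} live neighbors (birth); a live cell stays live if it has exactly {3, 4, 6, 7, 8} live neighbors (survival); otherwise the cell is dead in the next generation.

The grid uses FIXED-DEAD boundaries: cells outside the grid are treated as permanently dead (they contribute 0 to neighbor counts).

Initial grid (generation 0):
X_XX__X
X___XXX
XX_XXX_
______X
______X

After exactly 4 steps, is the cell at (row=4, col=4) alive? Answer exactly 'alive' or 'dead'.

Answer: dead

Derivation:
Simulating step by step:
Generation 0 (given above): 15 live cells
Generation 1: 6 live cells
_X__X__
X_____X
____X__
____X__
_______
Generation 2: 2 live cells
_______
_____X_
_____X_
_______
_______
Generation 3: 0 live cells
_______
_______
_______
_______
_______
Generation 4: 0 live cells
_______
_______
_______
_______
_______

Cell (4,4) at generation 4: 0 -> dead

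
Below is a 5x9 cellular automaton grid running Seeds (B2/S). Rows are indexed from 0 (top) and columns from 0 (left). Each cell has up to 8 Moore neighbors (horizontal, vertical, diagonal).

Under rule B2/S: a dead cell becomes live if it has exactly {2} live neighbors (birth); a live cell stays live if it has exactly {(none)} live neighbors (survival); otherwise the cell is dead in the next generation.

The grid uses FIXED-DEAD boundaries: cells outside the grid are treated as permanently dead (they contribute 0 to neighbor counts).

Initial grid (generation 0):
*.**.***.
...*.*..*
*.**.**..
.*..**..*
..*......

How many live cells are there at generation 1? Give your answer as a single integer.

Simulating step by step:
Generation 0 (given above): 19 live cells
Generation 1: 10 live cells
.*......*
*........
........*
*......*.
.*.***...
Population at generation 1: 10

Answer: 10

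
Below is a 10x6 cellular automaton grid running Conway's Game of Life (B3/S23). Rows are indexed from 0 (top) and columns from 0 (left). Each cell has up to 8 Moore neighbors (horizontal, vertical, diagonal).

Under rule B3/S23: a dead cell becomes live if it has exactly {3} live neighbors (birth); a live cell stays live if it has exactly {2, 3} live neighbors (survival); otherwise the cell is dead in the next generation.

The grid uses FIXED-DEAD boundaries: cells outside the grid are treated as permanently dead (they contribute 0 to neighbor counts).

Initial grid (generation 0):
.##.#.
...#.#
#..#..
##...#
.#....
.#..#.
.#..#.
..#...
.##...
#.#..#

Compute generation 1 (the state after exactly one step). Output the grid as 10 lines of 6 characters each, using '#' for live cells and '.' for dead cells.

Simulating step by step:
Generation 0 (given above): 21 live cells
Generation 1: 24 live cells
(generation 1 grid is the final answer)

Answer: ..###.
.#.#..
###...
###...
.##...
###...
.###..
..##..
..##..
..#...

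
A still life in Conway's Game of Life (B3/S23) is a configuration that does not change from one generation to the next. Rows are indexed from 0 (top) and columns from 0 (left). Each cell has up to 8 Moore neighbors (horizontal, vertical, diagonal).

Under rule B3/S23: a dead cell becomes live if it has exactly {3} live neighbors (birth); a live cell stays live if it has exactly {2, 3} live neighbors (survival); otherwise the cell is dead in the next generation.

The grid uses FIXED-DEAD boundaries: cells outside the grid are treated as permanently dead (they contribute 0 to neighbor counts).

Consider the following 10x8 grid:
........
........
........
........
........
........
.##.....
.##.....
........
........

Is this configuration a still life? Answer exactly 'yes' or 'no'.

Answer: yes

Derivation:
Compute generation 1 and compare to generation 0 (given above):
Generation 1:
........
........
........
........
........
........
.##.....
.##.....
........
........
The grids are IDENTICAL -> still life.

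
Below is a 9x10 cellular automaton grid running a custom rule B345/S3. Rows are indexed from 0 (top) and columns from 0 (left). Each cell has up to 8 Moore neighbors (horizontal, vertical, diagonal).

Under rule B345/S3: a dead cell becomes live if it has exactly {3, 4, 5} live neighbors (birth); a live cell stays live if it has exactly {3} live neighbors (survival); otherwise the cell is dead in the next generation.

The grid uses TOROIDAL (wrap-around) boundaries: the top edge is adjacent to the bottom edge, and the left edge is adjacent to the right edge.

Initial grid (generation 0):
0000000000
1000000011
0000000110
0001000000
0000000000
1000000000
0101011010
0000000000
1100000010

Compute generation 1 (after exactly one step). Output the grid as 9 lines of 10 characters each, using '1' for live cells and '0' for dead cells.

Answer: 1100000011
0000000111
0000000011
0000000000
0000000000
0000000000
0000000000
1110000101
0000000000

Derivation:
Simulating step by step:
Generation 0 (given above): 15 live cells
Generation 1: 14 live cells
(generation 1 grid is the final answer)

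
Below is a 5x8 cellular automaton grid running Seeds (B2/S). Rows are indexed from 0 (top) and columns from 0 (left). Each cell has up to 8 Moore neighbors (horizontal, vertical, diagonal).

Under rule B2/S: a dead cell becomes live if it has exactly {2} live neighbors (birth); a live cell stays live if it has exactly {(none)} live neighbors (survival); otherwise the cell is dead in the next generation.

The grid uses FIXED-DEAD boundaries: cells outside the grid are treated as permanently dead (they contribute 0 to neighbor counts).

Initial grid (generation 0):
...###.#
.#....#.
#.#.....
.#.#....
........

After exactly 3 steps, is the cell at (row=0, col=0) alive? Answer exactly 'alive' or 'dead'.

Simulating step by step:
Generation 0 (given above): 10 live cells
Generation 1: 6 live cells
..#.....
#......#
...#....
#.......
..#.....
Generation 2: 10 live cells
.#......
.###....
##......
.###....
.#......
Generation 3: 5 live cells
#..#....
........
....#...
........
#..#....

Cell (0,0) at generation 3: 1 -> alive

Answer: alive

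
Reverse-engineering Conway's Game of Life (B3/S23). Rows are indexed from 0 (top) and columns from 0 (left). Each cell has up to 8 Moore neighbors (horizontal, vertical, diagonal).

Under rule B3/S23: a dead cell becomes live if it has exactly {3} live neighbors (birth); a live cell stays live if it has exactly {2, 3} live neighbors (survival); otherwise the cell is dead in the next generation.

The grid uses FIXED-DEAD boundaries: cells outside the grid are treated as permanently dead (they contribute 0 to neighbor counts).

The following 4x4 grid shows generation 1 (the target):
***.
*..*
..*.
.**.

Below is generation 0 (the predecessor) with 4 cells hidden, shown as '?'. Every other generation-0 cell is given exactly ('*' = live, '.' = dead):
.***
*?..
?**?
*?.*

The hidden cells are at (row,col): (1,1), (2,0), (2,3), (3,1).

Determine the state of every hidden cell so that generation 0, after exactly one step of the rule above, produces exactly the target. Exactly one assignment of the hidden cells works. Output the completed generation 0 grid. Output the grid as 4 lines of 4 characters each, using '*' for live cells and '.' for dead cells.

Answer: .***
**..
.**.
*..*

Derivation:
Hidden generation-0 cells (in order): (1,1), (2,0), (2,3), (3,1).
A hidden cell only influences target cells in its own 3x3 neighborhood. Try each of the 2^4 = 16 assignments, step the completed generation 0 forward once under B3/S23, and compare with the target:
  (1,1)=. (2,0)=. (2,3)=. (3,1)=. -> step gives (0,0)='.' but target has '*' -> reject
  (1,1)=. (2,0)=. (2,3)=. (3,1)=* -> step gives (0,0)='.' but target has '*' -> reject
  (1,1)=. (2,0)=. (2,3)=* (3,1)=. -> step gives (0,0)='.' but target has '*' -> reject
  (1,1)=. (2,0)=. (2,3)=* (3,1)=* -> step gives (0,0)='.' but target has '*' -> reject
  (1,1)=. (2,0)=* (2,3)=. (3,1)=. -> step gives (0,0)='.' but target has '*' -> reject
  (1,1)=. (2,0)=* (2,3)=. (3,1)=* -> step gives (0,0)='.' but target has '*' -> reject
  (1,1)=. (2,0)=* (2,3)=* (3,1)=. -> step gives (0,0)='.' but target has '*' -> reject
  (1,1)=. (2,0)=* (2,3)=* (3,1)=* -> step gives (0,0)='.' but target has '*' -> reject
  (1,1)=* (2,0)=. (2,3)=. (3,1)=. -> step reproduces the target at every cell -> ACCEPT
  (1,1)=* (2,0)=. (2,3)=. (3,1)=* -> step gives (2,2)='.' but target has '*' -> reject
  (1,1)=* (2,0)=. (2,3)=* (3,1)=. -> step gives (1,3)='.' but target has '*' -> reject
  (1,1)=* (2,0)=. (2,3)=* (3,1)=* -> step gives (1,3)='.' but target has '*' -> reject
  (1,1)=* (2,0)=* (2,3)=. (3,1)=. -> step gives (1,0)='.' but target has '*' -> reject
  (1,1)=* (2,0)=* (2,3)=. (3,1)=* -> step gives (1,0)='.' but target has '*' -> reject
  (1,1)=* (2,0)=* (2,3)=* (3,1)=. -> step gives (1,0)='.' but target has '*' -> reject
  (1,1)=* (2,0)=* (2,3)=* (3,1)=* -> step gives (1,0)='.' but target has '*' -> reject
Unique solution: (1,1)=live, (2,0)=dead, (2,3)=dead, (3,1)=dead.
Check: live-neighbor counts of every cell in the completed generation 0:
3331
3563
4432
1331
Applying B3/S23 to generation 0 with these counts gives:
***.
*..*
..*.
.**.
which matches the target exactly.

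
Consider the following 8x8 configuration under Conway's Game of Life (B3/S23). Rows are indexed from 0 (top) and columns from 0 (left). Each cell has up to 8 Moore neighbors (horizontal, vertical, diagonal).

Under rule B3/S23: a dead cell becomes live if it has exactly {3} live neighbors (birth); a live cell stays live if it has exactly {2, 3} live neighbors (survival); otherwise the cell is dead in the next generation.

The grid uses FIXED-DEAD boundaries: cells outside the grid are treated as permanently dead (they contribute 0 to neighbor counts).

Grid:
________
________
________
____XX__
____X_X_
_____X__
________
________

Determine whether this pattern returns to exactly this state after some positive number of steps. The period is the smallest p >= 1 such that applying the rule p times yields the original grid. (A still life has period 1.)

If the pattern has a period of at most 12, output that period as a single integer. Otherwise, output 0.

Answer: 1

Derivation:
Simulating and comparing each generation to the original:
Gen 0 (original, given above): 5 live cells
Gen 1: 5 live cells, MATCHES original -> period = 1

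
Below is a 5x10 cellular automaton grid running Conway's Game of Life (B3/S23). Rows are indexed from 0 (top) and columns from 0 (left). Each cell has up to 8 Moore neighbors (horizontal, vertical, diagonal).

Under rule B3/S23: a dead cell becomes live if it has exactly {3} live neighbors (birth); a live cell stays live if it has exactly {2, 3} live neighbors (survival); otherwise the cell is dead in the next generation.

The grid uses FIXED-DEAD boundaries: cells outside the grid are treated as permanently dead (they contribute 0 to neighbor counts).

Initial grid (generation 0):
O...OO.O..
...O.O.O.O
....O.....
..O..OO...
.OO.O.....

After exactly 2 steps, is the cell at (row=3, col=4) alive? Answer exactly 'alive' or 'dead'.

Simulating step by step:
Generation 0 (given above): 15 live cells
Generation 1: 16 live cells
....OO..O.
...O.O..O.
...OO.....
.OO.OO....
.OOO.O....
Generation 2: 9 live cells
....OO....
...O.O....
..........
.O...O....
.O.O.O....

Cell (3,4) at generation 2: 0 -> dead

Answer: dead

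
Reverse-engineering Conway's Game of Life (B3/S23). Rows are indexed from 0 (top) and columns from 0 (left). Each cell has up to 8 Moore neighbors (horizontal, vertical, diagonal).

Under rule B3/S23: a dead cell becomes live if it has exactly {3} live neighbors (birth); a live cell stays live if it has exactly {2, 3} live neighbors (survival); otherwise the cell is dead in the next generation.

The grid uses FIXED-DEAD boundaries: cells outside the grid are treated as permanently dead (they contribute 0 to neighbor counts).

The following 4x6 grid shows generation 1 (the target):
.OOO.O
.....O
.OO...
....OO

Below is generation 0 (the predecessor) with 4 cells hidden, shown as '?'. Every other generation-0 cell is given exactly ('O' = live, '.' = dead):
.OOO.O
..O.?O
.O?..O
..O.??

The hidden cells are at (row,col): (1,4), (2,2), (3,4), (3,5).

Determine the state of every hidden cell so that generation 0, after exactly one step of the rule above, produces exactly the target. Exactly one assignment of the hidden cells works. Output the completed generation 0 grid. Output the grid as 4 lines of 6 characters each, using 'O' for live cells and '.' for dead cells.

Answer: .OOO.O
..O.OO
.O...O
..O.OO

Derivation:
Hidden generation-0 cells (in order): (1,4), (2,2), (3,4), (3,5).
A hidden cell only influences target cells in its own 3x3 neighborhood. Try each of the 2^4 = 16 assignments, step the completed generation 0 forward once under B3/S23, and compare with the target:
  (1,4)=. (2,2)=. (3,4)=. (3,5)=. -> step gives (0,4)='O' but target has '.' -> reject
  (1,4)=. (2,2)=. (3,4)=. (3,5)=O -> step gives (0,4)='O' but target has '.' -> reject
  (1,4)=. (2,2)=. (3,4)=O (3,5)=. -> step gives (0,4)='O' but target has '.' -> reject
  (1,4)=. (2,2)=. (3,4)=O (3,5)=O -> step gives (0,4)='O' but target has '.' -> reject
  (1,4)=. (2,2)=O (3,4)=. (3,5)=. -> step gives (0,4)='O' but target has '.' -> reject
  (1,4)=. (2,2)=O (3,4)=. (3,5)=O -> step gives (0,4)='O' but target has '.' -> reject
  (1,4)=. (2,2)=O (3,4)=O (3,5)=. -> step gives (0,4)='O' but target has '.' -> reject
  (1,4)=. (2,2)=O (3,4)=O (3,5)=O -> step gives (0,4)='O' but target has '.' -> reject
  (1,4)=O (2,2)=. (3,4)=. (3,5)=. -> step gives (2,3)='O' but target has '.' -> reject
  (1,4)=O (2,2)=. (3,4)=. (3,5)=O -> step gives (2,3)='O' but target has '.' -> reject
  (1,4)=O (2,2)=. (3,4)=O (3,5)=. -> step gives (2,5)='O' but target has '.' -> reject
  (1,4)=O (2,2)=. (3,4)=O (3,5)=O -> step reproduces the target at every cell -> ACCEPT
  (1,4)=O (2,2)=O (3,4)=. (3,5)=. -> step gives (2,4)='O' but target has '.' -> reject
  (1,4)=O (2,2)=O (3,4)=. (3,5)=O -> step gives (2,5)='O' but target has '.' -> reject
  (1,4)=O (2,2)=O (3,4)=O (3,5)=. -> step gives (2,5)='O' but target has '.' -> reject
  (1,4)=O (2,2)=O (3,4)=O (3,5)=O -> step gives (3,1)='O' but target has '.' -> reject
Unique solution: (1,4)=live, (2,2)=dead, (3,4)=live, (3,5)=live.
Check: live-neighbor counts of every cell in the completed generation 0:
123342
244443
123454
121222
Applying B3/S23 to generation 0 with these counts gives:
.OOO.O
.....O
.OO...
....OO
which matches the target exactly.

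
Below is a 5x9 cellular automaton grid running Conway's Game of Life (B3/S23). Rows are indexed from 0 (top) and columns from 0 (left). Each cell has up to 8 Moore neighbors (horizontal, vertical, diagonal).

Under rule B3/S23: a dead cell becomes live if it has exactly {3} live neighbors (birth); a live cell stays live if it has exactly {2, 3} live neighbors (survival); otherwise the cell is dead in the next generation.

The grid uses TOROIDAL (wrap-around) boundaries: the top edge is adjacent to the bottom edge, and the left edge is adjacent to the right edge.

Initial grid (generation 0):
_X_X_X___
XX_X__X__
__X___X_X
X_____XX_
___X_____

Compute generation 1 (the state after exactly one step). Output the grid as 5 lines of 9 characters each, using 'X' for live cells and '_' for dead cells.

Simulating step by step:
Generation 0 (given above): 14 live cells
Generation 1: 20 live cells
(generation 1 grid is the final answer)

Answer: XX_X_____
XX_XXXXX_
__X__XX_X
______XXX
__X_X_X__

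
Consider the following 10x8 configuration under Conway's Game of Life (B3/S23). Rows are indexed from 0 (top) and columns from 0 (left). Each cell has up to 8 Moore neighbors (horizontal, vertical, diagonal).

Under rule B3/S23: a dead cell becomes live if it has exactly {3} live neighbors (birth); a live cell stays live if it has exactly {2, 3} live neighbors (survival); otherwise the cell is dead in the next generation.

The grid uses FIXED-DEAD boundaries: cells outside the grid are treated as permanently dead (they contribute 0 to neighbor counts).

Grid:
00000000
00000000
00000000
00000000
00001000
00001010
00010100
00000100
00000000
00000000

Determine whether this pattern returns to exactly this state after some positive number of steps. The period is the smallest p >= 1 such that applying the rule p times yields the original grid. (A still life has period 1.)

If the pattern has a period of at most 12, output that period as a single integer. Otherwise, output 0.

Simulating and comparing each generation to the original:
Gen 0 (original, given above): 6 live cells
Gen 1: 6 live cells, differs from original
Gen 2: 6 live cells, MATCHES original -> period = 2

Answer: 2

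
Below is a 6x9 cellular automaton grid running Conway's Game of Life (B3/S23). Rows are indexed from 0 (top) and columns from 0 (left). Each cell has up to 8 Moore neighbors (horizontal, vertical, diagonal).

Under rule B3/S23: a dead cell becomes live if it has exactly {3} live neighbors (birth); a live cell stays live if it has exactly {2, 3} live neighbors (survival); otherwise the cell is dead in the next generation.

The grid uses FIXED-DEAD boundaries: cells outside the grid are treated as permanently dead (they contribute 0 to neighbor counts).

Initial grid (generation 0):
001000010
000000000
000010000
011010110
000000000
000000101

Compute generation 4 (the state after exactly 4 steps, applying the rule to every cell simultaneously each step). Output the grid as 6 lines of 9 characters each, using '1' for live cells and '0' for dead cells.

Simulating step by step:
Generation 0 (given above): 10 live cells
Generation 1: 6 live cells
000000000
000000000
000101000
000101000
000001100
000000000
Generation 2: 4 live cells
000000000
000000000
000000000
000001000
000011100
000000000
Generation 3: 7 live cells
000000000
000000000
000000000
000011100
000011100
000001000
Generation 4: 6 live cells
(generation 4 grid is the final answer)

Answer: 000000000
000000000
000001000
000010100
000000000
000011100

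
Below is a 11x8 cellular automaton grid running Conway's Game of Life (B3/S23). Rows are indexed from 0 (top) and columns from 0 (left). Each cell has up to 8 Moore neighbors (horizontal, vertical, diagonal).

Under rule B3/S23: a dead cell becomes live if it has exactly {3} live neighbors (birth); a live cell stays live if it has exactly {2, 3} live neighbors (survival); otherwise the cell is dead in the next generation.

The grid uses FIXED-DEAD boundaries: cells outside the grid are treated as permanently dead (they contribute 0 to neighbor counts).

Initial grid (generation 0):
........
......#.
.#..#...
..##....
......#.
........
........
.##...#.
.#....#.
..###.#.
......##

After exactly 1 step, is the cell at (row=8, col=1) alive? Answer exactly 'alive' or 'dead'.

Simulating step by step:
Generation 0 (given above): 17 live cells
Generation 1: 16 live cells
........
........
..##....
..##....
........
........
........
.##.....
.#....##
..##..#.
...#.###

Cell (8,1) at generation 1: 1 -> alive

Answer: alive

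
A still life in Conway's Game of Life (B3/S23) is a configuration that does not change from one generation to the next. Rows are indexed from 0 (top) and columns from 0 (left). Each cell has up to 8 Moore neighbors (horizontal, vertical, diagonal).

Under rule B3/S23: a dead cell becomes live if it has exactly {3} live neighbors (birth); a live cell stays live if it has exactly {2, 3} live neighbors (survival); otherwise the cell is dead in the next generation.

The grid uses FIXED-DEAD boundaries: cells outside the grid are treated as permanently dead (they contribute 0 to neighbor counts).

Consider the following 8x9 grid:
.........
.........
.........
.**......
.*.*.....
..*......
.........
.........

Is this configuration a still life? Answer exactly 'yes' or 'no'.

Answer: yes

Derivation:
Compute generation 1 and compare to generation 0 (given above):
Generation 1:
.........
.........
.........
.**......
.*.*.....
..*......
.........
.........
The grids are IDENTICAL -> still life.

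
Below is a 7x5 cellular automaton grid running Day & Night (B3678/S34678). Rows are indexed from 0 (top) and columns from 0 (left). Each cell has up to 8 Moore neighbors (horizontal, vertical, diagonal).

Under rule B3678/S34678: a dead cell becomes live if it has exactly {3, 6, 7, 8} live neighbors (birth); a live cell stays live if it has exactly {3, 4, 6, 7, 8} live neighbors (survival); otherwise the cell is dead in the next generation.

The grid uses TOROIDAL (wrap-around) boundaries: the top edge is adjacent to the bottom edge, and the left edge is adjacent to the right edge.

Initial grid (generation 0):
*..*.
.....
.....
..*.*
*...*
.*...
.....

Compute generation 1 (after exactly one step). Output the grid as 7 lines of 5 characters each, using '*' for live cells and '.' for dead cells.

Simulating step by step:
Generation 0 (given above): 7 live cells
Generation 1: 6 live cells
(generation 1 grid is the final answer)

Answer: .....
.....
.....
*..*.
**.*.
*....
.....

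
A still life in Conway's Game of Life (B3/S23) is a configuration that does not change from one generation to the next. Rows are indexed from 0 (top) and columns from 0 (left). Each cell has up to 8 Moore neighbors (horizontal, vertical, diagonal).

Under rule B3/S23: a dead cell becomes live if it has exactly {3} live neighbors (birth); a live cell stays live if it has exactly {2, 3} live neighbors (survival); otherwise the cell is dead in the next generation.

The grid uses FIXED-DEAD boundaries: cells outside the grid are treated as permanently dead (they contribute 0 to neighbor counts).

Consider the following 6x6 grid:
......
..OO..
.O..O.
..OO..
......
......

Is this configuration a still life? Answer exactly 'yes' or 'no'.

Compute generation 1 and compare to generation 0 (given above):
Generation 1:
......
..OO..
.O..O.
..OO..
......
......
The grids are IDENTICAL -> still life.

Answer: yes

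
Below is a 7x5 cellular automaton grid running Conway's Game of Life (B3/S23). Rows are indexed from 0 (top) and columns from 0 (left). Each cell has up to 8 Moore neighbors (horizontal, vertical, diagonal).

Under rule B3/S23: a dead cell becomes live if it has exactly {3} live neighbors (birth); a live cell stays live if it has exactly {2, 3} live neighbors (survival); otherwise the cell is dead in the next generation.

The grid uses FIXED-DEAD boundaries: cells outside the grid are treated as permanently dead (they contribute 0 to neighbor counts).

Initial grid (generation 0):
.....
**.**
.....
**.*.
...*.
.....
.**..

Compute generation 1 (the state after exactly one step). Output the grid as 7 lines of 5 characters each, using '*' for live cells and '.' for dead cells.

Simulating step by step:
Generation 0 (given above): 10 live cells
Generation 1: 5 live cells
(generation 1 grid is the final answer)

Answer: .....
.....
...**
..*..
..*..
..*..
.....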